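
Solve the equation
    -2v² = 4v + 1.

v = -1.7071 or v = -0.2929

Rearrange to standard form: -2v² - 4v - 1 = 0.
Discriminant: (-4)² − 4·(-2)·(-1) = 8.
Quadratic formula: v = (4 ± √8) / (-4).
So v = -1 - √(2)/2 ≈ -1.7071 or v = -1 + √(2)/2 ≈ -0.2929.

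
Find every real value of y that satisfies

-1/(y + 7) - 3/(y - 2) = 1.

Multiply both sides by (y + 7)(y - 2):
-(y - 2) - 3(y + 7) = (y + 7)(y - 2).
Expand and collect terms: y^2 + 9y + 5 = 0.
By the quadratic formula, y = (-9 +/- sqrt(61)) / 2, so y ~= -0.5949 or y ~= -8.4051.
Neither value makes a denominator zero (y != -7, y != 2), so both are valid.

y = -8.4051 or y = -0.5949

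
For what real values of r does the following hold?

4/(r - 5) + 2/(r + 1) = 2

Multiply both sides by (r - 5)(r + 1):
4(r + 1) + 2(r - 5) = 2(r - 5)(r + 1).
Expand and collect terms: 2r² - 14r - 4 = 0.
By the quadratic formula, r = (14 ± √228) / 4, so r ≈ 7.2749 or r ≈ -0.2749.
Neither value makes a denominator zero (r ≠ 5, r ≠ -1), so both are valid.

r = -0.2749 or r = 7.2749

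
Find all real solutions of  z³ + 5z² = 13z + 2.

Rearrange: z³ + 5z² - 13z - 2 = 0.
Possible rational roots are divisors of -2. Testing z = 2 gives 0, so (z - 2) is a factor.
Divide: z³ + 5z² - 13z - 2 = (z - 2)(z² + 7z + 1).
Apply the quadratic formula to z² + 7z + 1 = 0: z = (-7 ± √45)/2, i.e. z ≈ -0.1459 or z ≈ -6.8541.

z = -6.8541 or z = -0.1459 or z = 2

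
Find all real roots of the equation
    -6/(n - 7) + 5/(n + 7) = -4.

Multiply both sides by (n - 7)(n + 7):
-6(n + 7) + 5(n - 7) = -4(n - 7)(n + 7).
Expand and collect terms: -4n^2 + n + 273 = 0.
By the quadratic formula, n = (-1 +/- sqrt(4369)) / -8, so n ~= -8.1373 or n ~= 8.3873.
Neither value makes a denominator zero (n != 7, n != -7), so both are valid.

n = -8.1373 or n = 8.3873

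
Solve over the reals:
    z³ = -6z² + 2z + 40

z = -4.3166 or z = -4 or z = 2.3166

Rearrange: z³ + 6z² - 2z - 40 = 0.
Possible rational roots are divisors of -40. Testing z = -4 gives 0, so (z + 4) is a factor.
Divide: z³ + 6z² - 2z - 40 = (z + 4)(z² + 2z - 10).
Apply the quadratic formula to z² + 2z - 10 = 0: z = (-2 ± √44)/2, i.e. z ≈ 2.3166 or z ≈ -4.3166.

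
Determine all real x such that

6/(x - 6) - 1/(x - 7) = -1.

x = 0.8377 or x = 7.1623

Multiply both sides by (x - 6)(x - 7):
6(x - 7) - (x - 6) = -(x - 6)(x - 7).
Expand and collect terms: -x^2 + 8x - 6 = 0.
By the quadratic formula, x = (-8 +/- sqrt(40)) / -2, so x ~= 0.8377 or x ~= 7.1623.
Neither value makes a denominator zero (x != 6, x != 7), so both are valid.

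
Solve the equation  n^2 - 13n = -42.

n = 6 or n = 7

Bring every term to one side: n^2 - 13n + 42 = 0.
Factor: (n - 6)(n - 7) = 0.
So n = 6 or n = 7.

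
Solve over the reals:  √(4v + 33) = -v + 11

v = 4

Square both sides: 4v + 33 = (-v + 11)².
Expand and rearrange: v² - 26v + 88 = 0.
Solving gives v = 22 or v = 4.
Check each candidate in the original equation:
  v = 22: √(121) = 11, while -v + 11 = -11 — extraneous.
  v = 4: √(49) = 7, while -v + 11 = 7 — valid.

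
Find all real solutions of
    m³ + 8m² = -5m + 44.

Rearrange: m³ + 8m² + 5m - 44 = 0.
Possible rational roots are divisors of -44. Testing m = -4 gives 0, so (m + 4) is a factor.
Divide: m³ + 8m² + 5m - 44 = (m + 4)(m² + 4m - 11).
Apply the quadratic formula to m² + 4m - 11 = 0: m = (-4 ± √60)/2, i.e. m ≈ 1.873 or m ≈ -5.873.

m = -5.873 or m = -4 or m = 1.873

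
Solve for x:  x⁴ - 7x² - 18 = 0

x = -3 or x = 3

Let u = x². The equation becomes u² - 7u - 18 = 0.
Factor: (u + 2)(u - 9) = 0, so u = -2 or u = 9.
x² = -2 < 0 has no real solution.
x² = 9 gives x = ±3.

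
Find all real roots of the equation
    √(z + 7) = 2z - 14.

Square both sides: z + 7 = (2z - 14)².
Expand and rearrange: 4z² - 57z + 189 = 0.
Solving gives z = 9 or z = 5.25.
Check each candidate in the original equation:
  z = 9: √(16) = 4, while 2z - 14 = 4 — valid.
  z = 5.25: √(12.25) = 3.5, while 2z - 14 = -3.5 — extraneous.

z = 9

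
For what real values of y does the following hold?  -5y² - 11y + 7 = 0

Discriminant: (-11)² − 4·(-5)·7 = 261.
Quadratic formula: y = (11 ± √261) / (-10).
So y = -3·√(29)/10 - 11/10 ≈ -2.7155 or y = -11/10 + 3·√(29)/10 ≈ 0.5155.

y = -2.7155 or y = 0.5155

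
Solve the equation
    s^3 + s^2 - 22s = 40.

s = -4 or s = -2 or s = 5

Rearrange: s^3 + s^2 - 22s - 40 = 0.
Possible rational roots are divisors of -40. Testing s = -4 gives 0, so (s + 4) is a factor.
Divide: s^3 + s^2 - 22s - 40 = (s + 4)(s^2 - 3s - 10).
Factor the quadratic: s = 5 or s = -2.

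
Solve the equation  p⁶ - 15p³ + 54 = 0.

Let u = p³. The equation becomes u² - 15u + 54 = 0.
Factor: (u - 6)(u - 9) = 0, so u = 6 or u = 9.
p³ = 6 gives p = ∛(6) ≈ 1.8171.
p³ = 9 gives p = ∛(9) ≈ 2.0801.

p = 1.8171 or p = 2.0801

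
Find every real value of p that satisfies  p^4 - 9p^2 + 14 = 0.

p = -2.6458 or p = -1.4142 or p = 1.4142 or p = 2.6458

Let u = p^2. The equation becomes u^2 - 9u + 14 = 0.
Factor: (u - 2)(u - 7) = 0, so u = 2 or u = 7.
p^2 = 2 gives p = +/-sqrt(2) ~= +/-1.4142.
p^2 = 7 gives p = +/-sqrt(7) ~= +/-2.6458.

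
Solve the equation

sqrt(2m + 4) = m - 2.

m = 6

Square both sides: 2m + 4 = (m - 2)^2.
Expand and rearrange: m^2 - 6m = 0.
Solving gives m = 6 or m = 0.
Check each candidate in the original equation:
  m = 6: sqrt(16) = 4, while m - 2 = 4 — valid.
  m = 0: sqrt(4) = 2, while m - 2 = -2 — extraneous.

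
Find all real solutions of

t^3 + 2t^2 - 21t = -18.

Rearrange: t^3 + 2t^2 - 21t + 18 = 0.
Possible rational roots are divisors of 18. Testing t = 3 gives 0, so (t - 3) is a factor.
Divide: t^3 + 2t^2 - 21t + 18 = (t - 3)(t^2 + 5t - 6).
Factor the quadratic: t = 1 or t = -6.

t = -6 or t = 1 or t = 3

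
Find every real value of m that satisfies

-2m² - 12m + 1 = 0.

Discriminant: (-12)² − 4·(-2)·1 = 152.
Quadratic formula: m = (12 ± √152) / (-4).
So m = -√(38)/2 - 3 ≈ -6.0822 or m = -3 + √(38)/2 ≈ 0.0822.

m = -6.0822 or m = 0.0822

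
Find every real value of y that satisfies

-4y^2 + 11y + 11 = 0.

y = -0.7792 or y = 3.5292

Discriminant: (11)^2 - 4*(-4)*11 = 297.
Quadratic formula: y = (-11 +/- sqrt(297)) / (-8).
So y = 11/8 - 3*sqrt(33)/8 ~= -0.7792 or y = 11/8 + 3*sqrt(33)/8 ~= 3.5292.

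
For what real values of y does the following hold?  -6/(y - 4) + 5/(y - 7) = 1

Multiply both sides by (y - 4)(y - 7):
-6(y - 7) + 5(y - 4) = (y - 4)(y - 7).
Expand and collect terms: y² - 10y + 6 = 0.
By the quadratic formula, y = (10 ± √76) / 2, so y ≈ 9.3589 or y ≈ 0.6411.
Neither value makes a denominator zero (y ≠ 4, y ≠ 7), so both are valid.

y = 0.6411 or y = 9.3589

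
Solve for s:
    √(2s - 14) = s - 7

s = 7 or s = 9

Square both sides: 2s - 14 = (s - 7)².
Expand and rearrange: s² - 16s + 63 = 0.
Solving gives s = 9 or s = 7.
Check each candidate in the original equation:
  s = 9: √(4) = 2, while s - 7 = 2 — valid.
  s = 7: √(0) = 0, while s - 7 = 0 — valid.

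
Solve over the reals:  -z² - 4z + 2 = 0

z = -4.4495 or z = 0.4495

Discriminant: (-4)² − 4·(-1)·2 = 24.
Quadratic formula: z = (4 ± √24) / (-2).
So z = -√(6) - 2 ≈ -4.4495 or z = -2 + √(6) ≈ 0.4495.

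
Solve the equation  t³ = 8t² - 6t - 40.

Rearrange: t³ - 8t² + 6t + 40 = 0.
Possible rational roots are divisors of 40. Testing t = 4 gives 0, so (t - 4) is a factor.
Divide: t³ - 8t² + 6t + 40 = (t - 4)(t² - 4t - 10).
Apply the quadratic formula to t² - 4t - 10 = 0: t = (4 ± √56)/2, i.e. t ≈ 5.7417 or t ≈ -1.7417.

t = -1.7417 or t = 4 or t = 5.7417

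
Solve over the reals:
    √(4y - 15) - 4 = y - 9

Isolate the radical: √(4y - 15) = y - 5.
Square both sides: 4y - 15 = (y - 5)².
Expand and rearrange: y² - 14y + 40 = 0.
Solving gives y = 10 or y = 4.
Check each candidate in the original equation:
  y = 10: √(25) = 5, while y - 5 = 5 — valid.
  y = 4: √(1) = 1, while y - 5 = -1 — extraneous.

y = 10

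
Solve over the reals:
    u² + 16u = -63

u = -9 or u = -7

Bring every term to one side: u² + 16u + 63 = 0.
Factor: (u + 9)(u + 7) = 0.
So u = -9 or u = -7.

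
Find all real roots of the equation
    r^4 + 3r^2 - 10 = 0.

Let u = r^2. The equation becomes u^2 + 3u - 10 = 0.
Factor: (u + 5)(u - 2) = 0, so u = -5 or u = 2.
r^2 = -5 < 0 has no real solution.
r^2 = 2 gives r = +/-sqrt(2) ~= +/-1.4142.

r = -1.4142 or r = 1.4142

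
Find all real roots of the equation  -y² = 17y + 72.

Bring every term to one side: -y² - 17y - 72 = 0.
Factor: -1(y + 8)(y + 9) = 0.
So y = -8 or y = -9.

y = -9 or y = -8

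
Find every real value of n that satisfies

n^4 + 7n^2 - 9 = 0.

Let u = n^2. The equation becomes u^2 + 7u - 9 = 0.
By the quadratic formula, u = -7/2 + sqrt(85)/2 or u = -sqrt(85)/2 - 7/2.
n^2 = -7/2 + sqrt(85)/2 gives n = +/-sqrt(-7/2 + sqrt(85)/2) ~= +/-1.0535.
n^2 = -sqrt(85)/2 - 7/2 < 0 has no real solution.

n = -1.0535 or n = 1.0535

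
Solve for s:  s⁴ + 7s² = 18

s = -1.4142 or s = 1.4142

Let u = s². The equation becomes u² + 7u - 18 = 0.
Factor: (u + 9)(u - 2) = 0, so u = -9 or u = 2.
s² = -9 < 0 has no real solution.
s² = 2 gives s = ±√(2) ≈ ±1.4142.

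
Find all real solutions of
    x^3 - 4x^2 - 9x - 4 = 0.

x = -1 or x = -0.7016 or x = 5.7016

Possible rational roots are divisors of -4. Testing x = -1 gives 0, so (x + 1) is a factor.
Divide: x^3 - 4x^2 - 9x - 4 = (x + 1)(x^2 - 5x - 4).
Apply the quadratic formula to x^2 - 5x - 4 = 0: x = (5 +/- sqrt(41))/2, i.e. x ~= 5.7016 or x ~= -0.7016.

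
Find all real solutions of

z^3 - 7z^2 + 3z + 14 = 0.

z = -1.1401 or z = 2 or z = 6.1401

Possible rational roots are divisors of 14. Testing z = 2 gives 0, so (z - 2) is a factor.
Divide: z^3 - 7z^2 + 3z + 14 = (z - 2)(z^2 - 5z - 7).
Apply the quadratic formula to z^2 - 5z - 7 = 0: z = (5 +/- sqrt(53))/2, i.e. z ~= 6.1401 or z ~= -1.1401.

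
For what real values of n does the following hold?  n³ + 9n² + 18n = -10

n = -6.4495 or n = -1.5505 or n = -1

Rearrange: n³ + 9n² + 18n + 10 = 0.
Possible rational roots are divisors of 10. Testing n = -1 gives 0, so (n + 1) is a factor.
Divide: n³ + 9n² + 18n + 10 = (n + 1)(n² + 8n + 10).
Apply the quadratic formula to n² + 8n + 10 = 0: n = (-8 ± √24)/2, i.e. n ≈ -1.5505 or n ≈ -6.4495.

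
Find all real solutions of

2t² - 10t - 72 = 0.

t = -4 or t = 9

Factor: 2(t + 4)(t - 9) = 0.
So t = -4 or t = 9.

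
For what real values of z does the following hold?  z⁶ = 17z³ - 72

z = 2 or z = 2.0801

Let u = z³. The equation becomes u² - 17u + 72 = 0.
Factor: (u - 8)(u - 9) = 0, so u = 8 or u = 9.
z³ = 8 gives z = 2.
z³ = 9 gives z = ∛(9) ≈ 2.0801.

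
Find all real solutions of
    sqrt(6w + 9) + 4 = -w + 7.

w = 0

Isolate the radical: sqrt(6w + 9) = -w + 3.
Square both sides: 6w + 9 = (-w + 3)^2.
Expand and rearrange: w^2 - 12w = 0.
Solving gives w = 12 or w = 0.
Check each candidate in the original equation:
  w = 12: sqrt(81) = 9, while -w + 3 = -9 — extraneous.
  w = 0: sqrt(9) = 3, while -w + 3 = 3 — valid.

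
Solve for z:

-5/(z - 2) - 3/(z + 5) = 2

z = -7.0707 or z = 0.0707

Multiply both sides by (z - 2)(z + 5):
-5(z + 5) - 3(z - 2) = 2(z - 2)(z + 5).
Expand and collect terms: 2z² + 14z - 1 = 0.
By the quadratic formula, z = (-14 ± √204) / 4, so z ≈ 0.0707 or z ≈ -7.0707.
Neither value makes a denominator zero (z ≠ 2, z ≠ -5), so both are valid.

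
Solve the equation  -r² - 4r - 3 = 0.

Factor: -1(r + 3)(r + 1) = 0.
So r = -3 or r = -1.

r = -3 or r = -1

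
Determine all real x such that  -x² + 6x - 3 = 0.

x = 0.5505 or x = 5.4495

Discriminant: (6)² − 4·(-1)·(-3) = 24.
Quadratic formula: x = (-6 ± √24) / (-2).
So x = 3 - √(6) ≈ 0.5505 or x = √(6) + 3 ≈ 5.4495.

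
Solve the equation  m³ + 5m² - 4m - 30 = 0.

m = -4.3166 or m = -3 or m = 2.3166

Possible rational roots are divisors of -30. Testing m = -3 gives 0, so (m + 3) is a factor.
Divide: m³ + 5m² - 4m - 30 = (m + 3)(m² + 2m - 10).
Apply the quadratic formula to m² + 2m - 10 = 0: m = (-2 ± √44)/2, i.e. m ≈ 2.3166 or m ≈ -4.3166.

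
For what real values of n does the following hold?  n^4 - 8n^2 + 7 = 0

Let u = n^2. The equation becomes u^2 - 8u + 7 = 0.
Factor: (u - 1)(u - 7) = 0, so u = 1 or u = 7.
n^2 = 1 gives n = +/-1.
n^2 = 7 gives n = +/-sqrt(7) ~= +/-2.6458.

n = -2.6458 or n = -1 or n = 1 or n = 2.6458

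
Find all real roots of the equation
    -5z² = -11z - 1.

Rearrange to standard form: -5z² + 11z + 1 = 0.
Discriminant: (11)² − 4·(-5)·1 = 141.
Quadratic formula: z = (-11 ± √141) / (-10).
So z = 11/10 - √(141)/10 ≈ -0.0874 or z = 11/10 + √(141)/10 ≈ 2.2874.

z = -0.0874 or z = 2.2874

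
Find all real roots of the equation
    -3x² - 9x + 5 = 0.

x = -3.4791 or x = 0.4791

Discriminant: (-9)² − 4·(-3)·5 = 141.
Quadratic formula: x = (9 ± √141) / (-6).
So x = -√(141)/6 - 3/2 ≈ -3.4791 or x = -3/2 + √(141)/6 ≈ 0.4791.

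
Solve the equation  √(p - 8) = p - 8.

p = 8 or p = 9

Square both sides: p - 8 = (p - 8)².
Expand and rearrange: p² - 17p + 72 = 0.
Solving gives p = 9 or p = 8.
Check each candidate in the original equation:
  p = 9: √(1) = 1, while p - 8 = 1 — valid.
  p = 8: √(0) = 0, while p - 8 = 0 — valid.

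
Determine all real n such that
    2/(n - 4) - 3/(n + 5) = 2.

n = -6.3681 or n = 4.8681

Multiply both sides by (n - 4)(n + 5):
2(n + 5) - 3(n - 4) = 2(n - 4)(n + 5).
Expand and collect terms: 2n^2 + 3n - 62 = 0.
By the quadratic formula, n = (-3 +/- sqrt(505)) / 4, so n ~= 4.8681 or n ~= -6.3681.
Neither value makes a denominator zero (n != 4, n != -5), so both are valid.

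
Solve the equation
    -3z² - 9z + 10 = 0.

Discriminant: (-9)² − 4·(-3)·10 = 201.
Quadratic formula: z = (9 ± √201) / (-6).
So z = -√(201)/6 - 3/2 ≈ -3.8629 or z = -3/2 + √(201)/6 ≈ 0.8629.

z = -3.8629 or z = 0.8629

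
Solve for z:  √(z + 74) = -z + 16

z = 7

Square both sides: z + 74 = (-z + 16)².
Expand and rearrange: z² - 33z + 182 = 0.
Solving gives z = 26 or z = 7.
Check each candidate in the original equation:
  z = 26: √(100) = 10, while -z + 16 = -10 — extraneous.
  z = 7: √(81) = 9, while -z + 16 = 9 — valid.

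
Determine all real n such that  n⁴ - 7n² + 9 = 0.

Let u = n². The equation becomes u² - 7u + 9 = 0.
By the quadratic formula, u = √(13)/2 + 7/2 or u = 7/2 - √(13)/2.
n² = √(13)/2 + 7/2 gives n = ±(1/2 + √(13)/2) ≈ ±2.3028.
n² = 7/2 - √(13)/2 gives n = ±(-1/2 + √(13)/2) ≈ ±1.3028.

n = -2.3028 or n = -1.3028 or n = 1.3028 or n = 2.3028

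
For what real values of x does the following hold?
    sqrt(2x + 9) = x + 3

Square both sides: 2x + 9 = (x + 3)^2.
Expand and rearrange: x^2 + 4x = 0.
Solving gives x = 0 or x = -4.
Check each candidate in the original equation:
  x = 0: sqrt(9) = 3, while x + 3 = 3 — valid.
  x = -4: sqrt(1) = 1, while x + 3 = -1 — extraneous.

x = 0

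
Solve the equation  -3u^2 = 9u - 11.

Rearrange to standard form: -3u^2 - 9u + 11 = 0.
Discriminant: (-9)^2 - 4*(-3)*11 = 213.
Quadratic formula: u = (9 +/- sqrt(213)) / (-6).
So u = -sqrt(213)/6 - 3/2 ~= -3.9324 or u = -3/2 + sqrt(213)/6 ~= 0.9324.

u = -3.9324 or u = 0.9324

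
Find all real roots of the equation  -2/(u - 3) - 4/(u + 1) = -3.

Multiply both sides by (u - 3)(u + 1):
-2(u + 1) - 4(u - 3) = -3(u - 3)(u + 1).
Expand and collect terms: -3u^2 + 12u - 1 = 0.
By the quadratic formula, u = (-12 +/- sqrt(132)) / -6, so u ~= 0.0851 or u ~= 3.9149.
Neither value makes a denominator zero (u != 3, u != -1), so both are valid.

u = 0.0851 or u = 3.9149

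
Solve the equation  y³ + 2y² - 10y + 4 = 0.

y = -4.4495 or y = 0.4495 or y = 2

Possible rational roots are divisors of 4. Testing y = 2 gives 0, so (y - 2) is a factor.
Divide: y³ + 2y² - 10y + 4 = (y - 2)(y² + 4y - 2).
Apply the quadratic formula to y² + 4y - 2 = 0: y = (-4 ± √24)/2, i.e. y ≈ 0.4495 or y ≈ -4.4495.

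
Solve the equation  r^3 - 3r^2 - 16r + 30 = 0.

Possible rational roots are divisors of 30. Testing r = 5 gives 0, so (r - 5) is a factor.
Divide: r^3 - 3r^2 - 16r + 30 = (r - 5)(r^2 + 2r - 6).
Apply the quadratic formula to r^2 + 2r - 6 = 0: r = (-2 +/- sqrt(28))/2, i.e. r ~= 1.6458 or r ~= -3.6458.

r = -3.6458 or r = 1.6458 or r = 5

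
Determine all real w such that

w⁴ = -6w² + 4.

Let u = w². The equation becomes u² + 6u - 4 = 0.
By the quadratic formula, u = -3 + √(13) or u = -√(13) - 3.
w² = -3 + √(13) gives w = ±√(-3 + √(13)) ≈ ±0.7782.
w² = -√(13) - 3 < 0 has no real solution.

w = -0.7782 or w = 0.7782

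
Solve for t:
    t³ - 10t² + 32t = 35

Rearrange: t³ - 10t² + 32t - 35 = 0.
Possible rational roots are divisors of -35. Testing t = 5 gives 0, so (t - 5) is a factor.
Divide: t³ - 10t² + 32t - 35 = (t - 5)(t² - 5t + 7).
The quadratic t² - 5t + 7 has discriminant -3 < 0, so no further real roots.

t = 5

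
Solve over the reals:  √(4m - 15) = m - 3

m = 4 or m = 6

Square both sides: 4m - 15 = (m - 3)².
Expand and rearrange: m² - 10m + 24 = 0.
Solving gives m = 6 or m = 4.
Check each candidate in the original equation:
  m = 6: √(9) = 3, while m - 3 = 3 — valid.
  m = 4: √(1) = 1, while m - 3 = 1 — valid.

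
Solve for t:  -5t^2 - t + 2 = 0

Discriminant: (-1)^2 - 4*(-5)*2 = 41.
Quadratic formula: t = (1 +/- sqrt(41)) / (-10).
So t = -sqrt(41)/10 - 1/10 ~= -0.7403 or t = -1/10 + sqrt(41)/10 ~= 0.5403.

t = -0.7403 or t = 0.5403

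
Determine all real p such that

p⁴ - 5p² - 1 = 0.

Let u = p². The equation becomes u² - 5u - 1 = 0.
By the quadratic formula, u = 5/2 + √(29)/2 or u = 5/2 - √(29)/2.
p² = 5/2 + √(29)/2 gives p = ±√(5/2 + √(29)/2) ≈ ±2.2787.
p² = 5/2 - √(29)/2 < 0 has no real solution.

p = -2.2787 or p = 2.2787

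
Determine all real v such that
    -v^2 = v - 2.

Bring every term to one side: -v^2 - v + 2 = 0.
Factor: -1(v - 1)(v + 2) = 0.
So v = 1 or v = -2.

v = -2 or v = 1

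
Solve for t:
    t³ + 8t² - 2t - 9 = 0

t = -8.1098 or t = -1 or t = 1.1098

Possible rational roots are divisors of -9. Testing t = -1 gives 0, so (t + 1) is a factor.
Divide: t³ + 8t² - 2t - 9 = (t + 1)(t² + 7t - 9).
Apply the quadratic formula to t² + 7t - 9 = 0: t = (-7 ± √85)/2, i.e. t ≈ 1.1098 or t ≈ -8.1098.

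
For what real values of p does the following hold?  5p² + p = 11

p = -1.5866 or p = 1.3866

Rearrange to standard form: 5p² + p - 11 = 0.
Discriminant: (1)² − 4·5·(-11) = 221.
Quadratic formula: p = (-1 ± √221) / 10.
So p = -1/10 + √(221)/10 ≈ 1.3866 or p = -√(221)/10 - 1/10 ≈ -1.5866.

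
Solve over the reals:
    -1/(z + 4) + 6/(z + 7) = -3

Multiply both sides by (z + 4)(z + 7):
-(z + 7) + 6(z + 4) = -3(z + 4)(z + 7).
Expand and collect terms: -3z² - 38z - 101 = 0.
By the quadratic formula, z = (38 ± √232) / -6, so z ≈ -8.8719 or z ≈ -3.7947.
Neither value makes a denominator zero (z ≠ -4, z ≠ -7), so both are valid.

z = -8.8719 or z = -3.7947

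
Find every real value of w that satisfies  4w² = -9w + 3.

w = -2.5447 or w = 0.2947

Rearrange to standard form: 4w² + 9w - 3 = 0.
Discriminant: (9)² − 4·4·(-3) = 129.
Quadratic formula: w = (-9 ± √129) / 8.
So w = -9/8 + √(129)/8 ≈ 0.2947 or w = -√(129)/8 - 9/8 ≈ -2.5447.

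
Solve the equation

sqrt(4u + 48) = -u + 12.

Square both sides: 4u + 48 = (-u + 12)^2.
Expand and rearrange: u^2 - 28u + 96 = 0.
Solving gives u = 24 or u = 4.
Check each candidate in the original equation:
  u = 24: sqrt(144) = 12, while -u + 12 = -12 — extraneous.
  u = 4: sqrt(64) = 8, while -u + 12 = 8 — valid.

u = 4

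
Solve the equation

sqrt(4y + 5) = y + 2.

y = -1 or y = 1

Square both sides: 4y + 5 = (y + 2)^2.
Expand and rearrange: y^2 - 1 = 0.
Solving gives y = 1 or y = -1.
Check each candidate in the original equation:
  y = 1: sqrt(9) = 3, while y + 2 = 3 — valid.
  y = -1: sqrt(1) = 1, while y + 2 = 1 — valid.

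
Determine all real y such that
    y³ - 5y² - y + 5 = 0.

y = -1 or y = 1 or y = 5

Possible rational roots are divisors of 5. Testing y = -1 gives 0, so (y + 1) is a factor.
Divide: y³ - 5y² - y + 5 = (y + 1)(y² - 6y + 5).
Factor the quadratic: y = 5 or y = 1.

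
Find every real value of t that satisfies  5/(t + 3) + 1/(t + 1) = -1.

t = -8.7417 or t = -1.2583

Multiply both sides by (t + 3)(t + 1):
5(t + 1) + (t + 3) = -(t + 3)(t + 1).
Expand and collect terms: -t² - 10t - 11 = 0.
By the quadratic formula, t = (10 ± √56) / -2, so t ≈ -8.7417 or t ≈ -1.2583.
Neither value makes a denominator zero (t ≠ -3, t ≠ -1), so both are valid.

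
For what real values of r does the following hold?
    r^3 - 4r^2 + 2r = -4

r = -0.7321 or r = 2 or r = 2.7321

Rearrange: r^3 - 4r^2 + 2r + 4 = 0.
Possible rational roots are divisors of 4. Testing r = 2 gives 0, so (r - 2) is a factor.
Divide: r^3 - 4r^2 + 2r + 4 = (r - 2)(r^2 - 2r - 2).
Apply the quadratic formula to r^2 - 2r - 2 = 0: r = (2 +/- sqrt(12))/2, i.e. r ~= 2.7321 or r ~= -0.7321.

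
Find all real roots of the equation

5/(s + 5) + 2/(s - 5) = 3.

Multiply both sides by (s + 5)(s - 5):
5(s - 5) + 2(s + 5) = 3(s + 5)(s - 5).
Expand and collect terms: 3s² - 7s - 60 = 0.
By the quadratic formula, s = (7 ± √769) / 6, so s ≈ 5.7885 or s ≈ -3.4551.
Neither value makes a denominator zero (s ≠ -5, s ≠ 5), so both are valid.

s = -3.4551 or s = 5.7885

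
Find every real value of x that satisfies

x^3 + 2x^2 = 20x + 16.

Rearrange: x^3 + 2x^2 - 20x - 16 = 0.
Possible rational roots are divisors of -16. Testing x = 4 gives 0, so (x - 4) is a factor.
Divide: x^3 + 2x^2 - 20x - 16 = (x - 4)(x^2 + 6x + 4).
Apply the quadratic formula to x^2 + 6x + 4 = 0: x = (-6 +/- sqrt(20))/2, i.e. x ~= -0.7639 or x ~= -5.2361.

x = -5.2361 or x = -0.7639 or x = 4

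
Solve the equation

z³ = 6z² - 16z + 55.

Rearrange: z³ - 6z² + 16z - 55 = 0.
Possible rational roots are divisors of -55. Testing z = 5 gives 0, so (z - 5) is a factor.
Divide: z³ - 6z² + 16z - 55 = (z - 5)(z² - z + 11).
The quadratic z² - z + 11 has discriminant -43 < 0, so no further real roots.

z = 5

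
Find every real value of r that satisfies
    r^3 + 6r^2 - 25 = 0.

Possible rational roots are divisors of -25. Testing r = -5 gives 0, so (r + 5) is a factor.
Divide: r^3 + 6r^2 - 25 = (r + 5)(r^2 + r - 5).
Apply the quadratic formula to r^2 + r - 5 = 0: r = (-1 +/- sqrt(21))/2, i.e. r ~= 1.7913 or r ~= -2.7913.

r = -5 or r = -2.7913 or r = 1.7913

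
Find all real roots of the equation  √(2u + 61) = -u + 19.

Square both sides: 2u + 61 = (-u + 19)².
Expand and rearrange: u² - 40u + 300 = 0.
Solving gives u = 30 or u = 10.
Check each candidate in the original equation:
  u = 30: √(121) = 11, while -u + 19 = -11 — extraneous.
  u = 10: √(81) = 9, while -u + 19 = 9 — valid.

u = 10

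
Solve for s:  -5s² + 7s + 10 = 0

Discriminant: (7)² − 4·(-5)·10 = 249.
Quadratic formula: s = (-7 ± √249) / (-10).
So s = 7/10 - √(249)/10 ≈ -0.878 or s = 7/10 + √(249)/10 ≈ 2.278.

s = -0.878 or s = 2.278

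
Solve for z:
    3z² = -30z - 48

Bring every term to one side: 3z² + 30z + 48 = 0.
Factor: 3(z + 2)(z + 8) = 0.
So z = -2 or z = -8.

z = -8 or z = -2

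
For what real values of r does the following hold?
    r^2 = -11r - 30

r = -6 or r = -5

Bring every term to one side: r^2 + 11r + 30 = 0.
Factor: (r + 6)(r + 5) = 0.
So r = -6 or r = -5.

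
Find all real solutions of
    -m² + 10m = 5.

Rearrange to standard form: -m² + 10m - 5 = 0.
Discriminant: (10)² − 4·(-1)·(-5) = 80.
Quadratic formula: m = (-10 ± √80) / (-2).
So m = 5 - 2·√(5) ≈ 0.5279 or m = 2·√(5) + 5 ≈ 9.4721.

m = 0.5279 or m = 9.4721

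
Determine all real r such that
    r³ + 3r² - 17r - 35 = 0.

Possible rational roots are divisors of -35. Testing r = -5 gives 0, so (r + 5) is a factor.
Divide: r³ + 3r² - 17r - 35 = (r + 5)(r² - 2r - 7).
Apply the quadratic formula to r² - 2r - 7 = 0: r = (2 ± √32)/2, i.e. r ≈ 3.8284 or r ≈ -1.8284.

r = -5 or r = -1.8284 or r = 3.8284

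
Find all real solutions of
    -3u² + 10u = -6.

Rearrange to standard form: -3u² + 10u + 6 = 0.
Discriminant: (10)² − 4·(-3)·6 = 172.
Quadratic formula: u = (-10 ± √172) / (-6).
So u = 5/3 - √(43)/3 ≈ -0.5191 or u = 5/3 + √(43)/3 ≈ 3.8525.

u = -0.5191 or u = 3.8525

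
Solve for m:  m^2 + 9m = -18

m = -6 or m = -3

Bring every term to one side: m^2 + 9m + 18 = 0.
Factor: (m + 3)(m + 6) = 0.
So m = -3 or m = -6.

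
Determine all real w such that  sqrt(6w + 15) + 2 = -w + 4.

Isolate the radical: sqrt(6w + 15) = -w + 2.
Square both sides: 6w + 15 = (-w + 2)^2.
Expand and rearrange: w^2 - 10w - 11 = 0.
Solving gives w = 11 or w = -1.
Check each candidate in the original equation:
  w = 11: sqrt(81) = 9, while -w + 2 = -9 — extraneous.
  w = -1: sqrt(9) = 3, while -w + 2 = 3 — valid.

w = -1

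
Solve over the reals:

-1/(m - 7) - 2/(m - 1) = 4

m = 0.4801 or m = 6.7699

Multiply both sides by (m - 7)(m - 1):
-(m - 1) - 2(m - 7) = 4(m - 7)(m - 1).
Expand and collect terms: 4m² - 29m + 13 = 0.
By the quadratic formula, m = (29 ± √633) / 8, so m ≈ 6.7699 or m ≈ 0.4801.
Neither value makes a denominator zero (m ≠ 7, m ≠ 1), so both are valid.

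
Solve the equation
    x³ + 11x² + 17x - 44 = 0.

x = -8.3218 or x = -4 or x = 1.3218

Possible rational roots are divisors of -44. Testing x = -4 gives 0, so (x + 4) is a factor.
Divide: x³ + 11x² + 17x - 44 = (x + 4)(x² + 7x - 11).
Apply the quadratic formula to x² + 7x - 11 = 0: x = (-7 ± √93)/2, i.e. x ≈ 1.3218 or x ≈ -8.3218.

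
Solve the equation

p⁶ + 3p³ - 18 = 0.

p = -1.8171 or p = 1.4422

Let u = p³. The equation becomes u² + 3u - 18 = 0.
Factor: (u + 6)(u - 3) = 0, so u = -6 or u = 3.
p³ = -6 gives p = -∛(6) ≈ -1.8171.
p³ = 3 gives p = ∛(3) ≈ 1.4422.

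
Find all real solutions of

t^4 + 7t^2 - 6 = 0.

Let u = t^2. The equation becomes u^2 + 7u - 6 = 0.
By the quadratic formula, u = -7/2 + sqrt(73)/2 or u = -sqrt(73)/2 - 7/2.
t^2 = -7/2 + sqrt(73)/2 gives t = +/-sqrt(-7/2 + sqrt(73)/2) ~= +/-0.8786.
t^2 = -sqrt(73)/2 - 7/2 < 0 has no real solution.

t = -0.8786 or t = 0.8786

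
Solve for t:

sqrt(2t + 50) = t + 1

Square both sides: 2t + 50 = (t + 1)^2.
Expand and rearrange: t^2 - 49 = 0.
Solving gives t = 7 or t = -7.
Check each candidate in the original equation:
  t = 7: sqrt(64) = 8, while t + 1 = 8 — valid.
  t = -7: sqrt(36) = 6, while t + 1 = -6 — extraneous.

t = 7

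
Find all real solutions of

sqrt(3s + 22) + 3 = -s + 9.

s = 1

Isolate the radical: sqrt(3s + 22) = -s + 6.
Square both sides: 3s + 22 = (-s + 6)^2.
Expand and rearrange: s^2 - 15s + 14 = 0.
Solving gives s = 14 or s = 1.
Check each candidate in the original equation:
  s = 14: sqrt(64) = 8, while -s + 6 = -8 — extraneous.
  s = 1: sqrt(25) = 5, while -s + 6 = 5 — valid.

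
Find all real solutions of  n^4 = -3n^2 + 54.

Let u = n^2. The equation becomes u^2 + 3u - 54 = 0.
Factor: (u + 9)(u - 6) = 0, so u = -9 or u = 6.
n^2 = -9 < 0 has no real solution.
n^2 = 6 gives n = +/-sqrt(6) ~= +/-2.4495.

n = -2.4495 or n = 2.4495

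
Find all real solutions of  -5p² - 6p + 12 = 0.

Discriminant: (-6)² − 4·(-5)·12 = 276.
Quadratic formula: p = (6 ± √276) / (-10).
So p = -√(69)/5 - 3/5 ≈ -2.2613 or p = -3/5 + √(69)/5 ≈ 1.0613.

p = -2.2613 or p = 1.0613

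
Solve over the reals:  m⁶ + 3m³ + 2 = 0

Let u = m³. The equation becomes u² + 3u + 2 = 0.
Factor: (u + 1)(u + 2) = 0, so u = -1 or u = -2.
m³ = -1 gives m = -1.
m³ = -2 gives m = -∛(2) ≈ -1.2599.

m = -1.2599 or m = -1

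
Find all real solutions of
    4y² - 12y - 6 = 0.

Discriminant: (-12)² − 4·4·(-6) = 240.
Quadratic formula: y = (12 ± √240) / 8.
So y = 3/2 + √(15)/2 ≈ 3.4365 or y = 3/2 - √(15)/2 ≈ -0.4365.

y = -0.4365 or y = 3.4365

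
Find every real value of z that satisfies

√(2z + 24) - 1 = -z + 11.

Isolate the radical: √(2z + 24) = -z + 12.
Square both sides: 2z + 24 = (-z + 12)².
Expand and rearrange: z² - 26z + 120 = 0.
Solving gives z = 20 or z = 6.
Check each candidate in the original equation:
  z = 20: √(64) = 8, while -z + 12 = -8 — extraneous.
  z = 6: √(36) = 6, while -z + 12 = 6 — valid.

z = 6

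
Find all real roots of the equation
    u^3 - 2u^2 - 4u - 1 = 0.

Possible rational roots are divisors of -1. Testing u = -1 gives 0, so (u + 1) is a factor.
Divide: u^3 - 2u^2 - 4u - 1 = (u + 1)(u^2 - 3u - 1).
Apply the quadratic formula to u^2 - 3u - 1 = 0: u = (3 +/- sqrt(13))/2, i.e. u ~= 3.3028 or u ~= -0.3028.

u = -1 or u = -0.3028 or u = 3.3028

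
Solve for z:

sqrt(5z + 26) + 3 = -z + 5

z = -2

Isolate the radical: sqrt(5z + 26) = -z + 2.
Square both sides: 5z + 26 = (-z + 2)^2.
Expand and rearrange: z^2 - 9z - 22 = 0.
Solving gives z = 11 or z = -2.
Check each candidate in the original equation:
  z = 11: sqrt(81) = 9, while -z + 2 = -9 — extraneous.
  z = -2: sqrt(16) = 4, while -z + 2 = 4 — valid.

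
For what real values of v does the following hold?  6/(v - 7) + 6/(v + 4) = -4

v = -5.7009 or v = 5.7009

Multiply both sides by (v - 7)(v + 4):
6(v + 4) + 6(v - 7) = -4(v - 7)(v + 4).
Expand and collect terms: -4v^2 + 130 = 0.
By the quadratic formula, v = (0 +/- sqrt(2080)) / -8, so v ~= -5.7009 or v ~= 5.7009.
Neither value makes a denominator zero (v != 7, v != -4), so both are valid.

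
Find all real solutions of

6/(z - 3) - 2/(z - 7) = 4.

Multiply both sides by (z - 3)(z - 7):
6(z - 7) - 2(z - 3) = 4(z - 3)(z - 7).
Expand and collect terms: 4z^2 - 44z + 120 = 0.
Factor or apply the quadratic formula: z = 6 or z = 5.
Neither value makes a denominator zero (z != 3, z != 7), so both are valid.

z = 5 or z = 6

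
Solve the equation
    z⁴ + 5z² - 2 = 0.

z = -0.6101 or z = 0.6101

Let u = z². The equation becomes u² + 5u - 2 = 0.
By the quadratic formula, u = -5/2 + √(33)/2 or u = -√(33)/2 - 5/2.
z² = -5/2 + √(33)/2 gives z = ±√(-5/2 + √(33)/2) ≈ ±0.6101.
z² = -√(33)/2 - 5/2 < 0 has no real solution.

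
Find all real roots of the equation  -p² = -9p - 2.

p = -0.217 or p = 9.217

Rearrange to standard form: -p² + 9p + 2 = 0.
Discriminant: (9)² − 4·(-1)·2 = 89.
Quadratic formula: p = (-9 ± √89) / (-2).
So p = 9/2 - √(89)/2 ≈ -0.217 or p = 9/2 + √(89)/2 ≈ 9.217.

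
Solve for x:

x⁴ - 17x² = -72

Let u = x². The equation becomes u² - 17u + 72 = 0.
Factor: (u - 8)(u - 9) = 0, so u = 8 or u = 9.
x² = 8 gives x = ±2·√(2) ≈ ±2.8284.
x² = 9 gives x = ±3.

x = -3 or x = -2.8284 or x = 2.8284 or x = 3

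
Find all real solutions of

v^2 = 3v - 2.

Bring every term to one side: v^2 - 3v + 2 = 0.
Factor: (v - 1)(v - 2) = 0.
So v = 1 or v = 2.

v = 1 or v = 2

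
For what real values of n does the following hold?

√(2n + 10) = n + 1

n = 3

Square both sides: 2n + 10 = (n + 1)².
Expand and rearrange: n² - 9 = 0.
Solving gives n = 3 or n = -3.
Check each candidate in the original equation:
  n = 3: √(16) = 4, while n + 1 = 4 — valid.
  n = -3: √(4) = 2, while n + 1 = -2 — extraneous.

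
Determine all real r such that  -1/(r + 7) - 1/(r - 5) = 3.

Multiply both sides by (r + 7)(r - 5):
-(r - 5) - (r + 7) = 3(r + 7)(r - 5).
Expand and collect terms: 3r² + 8r - 103 = 0.
By the quadratic formula, r = (-8 ± √1300) / 6, so r ≈ 4.6759 or r ≈ -7.3426.
Neither value makes a denominator zero (r ≠ -7, r ≠ 5), so both are valid.

r = -7.3426 or r = 4.6759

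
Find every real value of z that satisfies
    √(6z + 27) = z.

Square both sides: 6z + 27 = (z)².
Expand and rearrange: z² - 6z - 27 = 0.
Solving gives z = 9 or z = -3.
Check each candidate in the original equation:
  z = 9: √(81) = 9, while z = 9 — valid.
  z = -3: √(9) = 3, while z = -3 — extraneous.

z = 9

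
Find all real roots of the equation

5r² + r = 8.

r = -1.3689 or r = 1.1689

Rearrange to standard form: 5r² + r - 8 = 0.
Discriminant: (1)² − 4·5·(-8) = 161.
Quadratic formula: r = (-1 ± √161) / 10.
So r = -1/10 + √(161)/10 ≈ 1.1689 or r = -√(161)/10 - 1/10 ≈ -1.3689.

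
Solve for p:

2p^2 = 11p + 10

Rearrange to standard form: 2p^2 - 11p - 10 = 0.
Discriminant: (-11)^2 - 4*2*(-10) = 201.
Quadratic formula: p = (11 +/- sqrt(201)) / 4.
So p = 11/4 + sqrt(201)/4 ~= 6.2944 or p = 11/4 - sqrt(201)/4 ~= -0.7944.

p = -0.7944 or p = 6.2944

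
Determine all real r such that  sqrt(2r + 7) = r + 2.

r = 1

Square both sides: 2r + 7 = (r + 2)^2.
Expand and rearrange: r^2 + 2r - 3 = 0.
Solving gives r = 1 or r = -3.
Check each candidate in the original equation:
  r = 1: sqrt(9) = 3, while r + 2 = 3 — valid.
  r = -3: sqrt(1) = 1, while r + 2 = -1 — extraneous.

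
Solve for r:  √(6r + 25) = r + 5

r = -4 or r = 0

Square both sides: 6r + 25 = (r + 5)².
Expand and rearrange: r² + 4r = 0.
Solving gives r = 0 or r = -4.
Check each candidate in the original equation:
  r = 0: √(25) = 5, while r + 5 = 5 — valid.
  r = -4: √(1) = 1, while r + 5 = 1 — valid.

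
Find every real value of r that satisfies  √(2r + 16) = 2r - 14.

Square both sides: 2r + 16 = (2r - 14)².
Expand and rearrange: 4r² - 58r + 180 = 0.
Solving gives r = 10 or r = 4.5.
Check each candidate in the original equation:
  r = 10: √(36) = 6, while 2r - 14 = 6 — valid.
  r = 4.5: √(25) = 5, while 2r - 14 = -5 — extraneous.

r = 10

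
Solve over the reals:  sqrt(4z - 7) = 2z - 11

z = 8

Square both sides: 4z - 7 = (2z - 11)^2.
Expand and rearrange: 4z^2 - 48z + 128 = 0.
Solving gives z = 8 or z = 4.
Check each candidate in the original equation:
  z = 8: sqrt(25) = 5, while 2z - 11 = 5 — valid.
  z = 4: sqrt(9) = 3, while 2z - 11 = -3 — extraneous.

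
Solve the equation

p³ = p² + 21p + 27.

p = -3 or p = -1.6056 or p = 5.6056

Rearrange: p³ - p² - 21p - 27 = 0.
Possible rational roots are divisors of -27. Testing p = -3 gives 0, so (p + 3) is a factor.
Divide: p³ - p² - 21p - 27 = (p + 3)(p² - 4p - 9).
Apply the quadratic formula to p² - 4p - 9 = 0: p = (4 ± √52)/2, i.e. p ≈ 5.6056 or p ≈ -1.6056.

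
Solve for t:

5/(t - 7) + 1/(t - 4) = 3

Multiply both sides by (t - 7)(t - 4):
5(t - 4) + (t - 7) = 3(t - 7)(t - 4).
Expand and collect terms: 3t^2 - 39t + 111 = 0.
By the quadratic formula, t = (39 +/- sqrt(189)) / 6, so t ~= 8.7913 or t ~= 4.2087.
Neither value makes a denominator zero (t != 7, t != 4), so both are valid.

t = 4.2087 or t = 8.7913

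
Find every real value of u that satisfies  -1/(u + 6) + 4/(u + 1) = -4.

u = -5.6821 or u = -2.0679

Multiply both sides by (u + 6)(u + 1):
-(u + 1) + 4(u + 6) = -4(u + 6)(u + 1).
Expand and collect terms: -4u² - 31u - 47 = 0.
By the quadratic formula, u = (31 ± √209) / -8, so u ≈ -5.6821 or u ≈ -2.0679.
Neither value makes a denominator zero (u ≠ -6, u ≠ -1), so both are valid.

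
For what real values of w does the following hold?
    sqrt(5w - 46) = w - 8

Square both sides: 5w - 46 = (w - 8)^2.
Expand and rearrange: w^2 - 21w + 110 = 0.
Solving gives w = 11 or w = 10.
Check each candidate in the original equation:
  w = 11: sqrt(9) = 3, while w - 8 = 3 — valid.
  w = 10: sqrt(4) = 2, while w - 8 = 2 — valid.

w = 10 or w = 11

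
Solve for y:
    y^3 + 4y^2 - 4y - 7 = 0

y = -4.5414 or y = -1 or y = 1.5414

Possible rational roots are divisors of -7. Testing y = -1 gives 0, so (y + 1) is a factor.
Divide: y^3 + 4y^2 - 4y - 7 = (y + 1)(y^2 + 3y - 7).
Apply the quadratic formula to y^2 + 3y - 7 = 0: y = (-3 +/- sqrt(37))/2, i.e. y ~= 1.5414 or y ~= -4.5414.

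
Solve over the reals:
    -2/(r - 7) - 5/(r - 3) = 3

r = 1.1202 or r = 6.5465

Multiply both sides by (r - 7)(r - 3):
-2(r - 3) - 5(r - 7) = 3(r - 7)(r - 3).
Expand and collect terms: 3r^2 - 23r + 22 = 0.
By the quadratic formula, r = (23 +/- sqrt(265)) / 6, so r ~= 6.5465 or r ~= 1.1202.
Neither value makes a denominator zero (r != 7, r != 3), so both are valid.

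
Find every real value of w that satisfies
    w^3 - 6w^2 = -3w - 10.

Rearrange: w^3 - 6w^2 + 3w + 10 = 0.
Possible rational roots are divisors of 10. Testing w = 5 gives 0, so (w - 5) is a factor.
Divide: w^3 - 6w^2 + 3w + 10 = (w - 5)(w^2 - w - 2).
Factor the quadratic: w = 2 or w = -1.

w = -1 or w = 2 or w = 5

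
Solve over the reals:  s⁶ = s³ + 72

Let u = s³. The equation becomes u² - u - 72 = 0.
Factor: (u + 8)(u - 9) = 0, so u = -8 or u = 9.
s³ = -8 gives s = -2.
s³ = 9 gives s = ∛(9) ≈ 2.0801.

s = -2 or s = 2.0801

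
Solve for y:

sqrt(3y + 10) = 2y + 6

y = -2

Square both sides: 3y + 10 = (2y + 6)^2.
Expand and rearrange: 4y^2 + 21y + 26 = 0.
Solving gives y = -2 or y = -3.25.
Check each candidate in the original equation:
  y = -2: sqrt(4) = 2, while 2y + 6 = 2 — valid.
  y = -3.25: sqrt(0.25) = 0.5, while 2y + 6 = -0.5 — extraneous.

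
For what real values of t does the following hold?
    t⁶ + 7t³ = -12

Let u = t³. The equation becomes u² + 7u + 12 = 0.
Factor: (u + 3)(u + 4) = 0, so u = -3 or u = -4.
t³ = -3 gives t = -∛(3) ≈ -1.4422.
t³ = -4 gives t = -∛(4) ≈ -1.5874.

t = -1.5874 or t = -1.4422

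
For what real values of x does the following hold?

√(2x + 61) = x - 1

x = 10

Square both sides: 2x + 61 = (x - 1)².
Expand and rearrange: x² - 4x - 60 = 0.
Solving gives x = 10 or x = -6.
Check each candidate in the original equation:
  x = 10: √(81) = 9, while x - 1 = 9 — valid.
  x = -6: √(49) = 7, while x - 1 = -7 — extraneous.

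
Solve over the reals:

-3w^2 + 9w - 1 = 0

w = 0.1156 or w = 2.8844

Discriminant: (9)^2 - 4*(-3)*(-1) = 69.
Quadratic formula: w = (-9 +/- sqrt(69)) / (-6).
So w = 3/2 - sqrt(69)/6 ~= 0.1156 or w = sqrt(69)/6 + 3/2 ~= 2.8844.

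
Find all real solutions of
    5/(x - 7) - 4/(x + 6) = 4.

Multiply both sides by (x - 7)(x + 6):
5(x + 6) - 4(x - 7) = 4(x - 7)(x + 6).
Expand and collect terms: 4x^2 - 5x - 226 = 0.
By the quadratic formula, x = (5 +/- sqrt(3641)) / 8, so x ~= 8.1676 or x ~= -6.9176.
Neither value makes a denominator zero (x != 7, x != -6), so both are valid.

x = -6.9176 or x = 8.1676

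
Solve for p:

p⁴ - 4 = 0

Let u = p². The equation becomes u² - 4 = 0.
Factor: (u - 2)(u + 2) = 0, so u = 2 or u = -2.
p² = 2 gives p = ±√(2) ≈ ±1.4142.
p² = -2 < 0 has no real solution.

p = -1.4142 or p = 1.4142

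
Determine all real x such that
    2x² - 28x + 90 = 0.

x = 5 or x = 9

Factor: 2(x - 9)(x - 5) = 0.
So x = 9 or x = 5.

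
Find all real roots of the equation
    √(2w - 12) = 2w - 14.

w = 8

Square both sides: 2w - 12 = (2w - 14)².
Expand and rearrange: 4w² - 58w + 208 = 0.
Solving gives w = 8 or w = 6.5.
Check each candidate in the original equation:
  w = 8: √(4) = 2, while 2w - 14 = 2 — valid.
  w = 6.5: √(1) = 1, while 2w - 14 = -1 — extraneous.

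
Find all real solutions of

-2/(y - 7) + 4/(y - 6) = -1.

y = 3.4384 or y = 7.5616

Multiply both sides by (y - 7)(y - 6):
-2(y - 6) + 4(y - 7) = -(y - 7)(y - 6).
Expand and collect terms: -y² + 11y - 26 = 0.
By the quadratic formula, y = (-11 ± √17) / -2, so y ≈ 3.4384 or y ≈ 7.5616.
Neither value makes a denominator zero (y ≠ 7, y ≠ 6), so both are valid.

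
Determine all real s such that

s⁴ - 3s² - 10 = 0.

Let u = s². The equation becomes u² - 3u - 10 = 0.
Factor: (u - 5)(u + 2) = 0, so u = 5 or u = -2.
s² = 5 gives s = ±√(5) ≈ ±2.2361.
s² = -2 < 0 has no real solution.

s = -2.2361 or s = 2.2361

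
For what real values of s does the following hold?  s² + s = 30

s = -6 or s = 5

Bring every term to one side: s² + s - 30 = 0.
Factor: (s + 6)(s - 5) = 0.
So s = -6 or s = 5.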